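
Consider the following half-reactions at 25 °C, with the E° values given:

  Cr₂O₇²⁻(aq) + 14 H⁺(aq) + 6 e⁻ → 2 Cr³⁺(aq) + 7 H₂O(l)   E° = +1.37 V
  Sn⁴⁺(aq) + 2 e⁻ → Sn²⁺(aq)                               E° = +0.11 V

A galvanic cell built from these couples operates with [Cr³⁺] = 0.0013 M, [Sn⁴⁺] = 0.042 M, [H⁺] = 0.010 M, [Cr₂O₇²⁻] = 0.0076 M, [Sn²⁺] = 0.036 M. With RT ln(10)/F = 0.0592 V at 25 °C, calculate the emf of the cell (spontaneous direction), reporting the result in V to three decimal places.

Cr₂O₇²⁻/Cr³⁺ is the cathode (higher E°), Sn⁴⁺/Sn²⁺ the anode: E°cell = +1.37 − (+0.11) = +1.26 V, n = 6.
Overall: Cr₂O₇²⁻(aq) + 14 H⁺(aq) + 3 Sn²⁺(aq) → 2 Cr³⁺(aq) + 7 H₂O(l) + 3 Sn⁴⁺(aq)
Q = [Cr³⁺]^2·[Sn⁴⁺]^3 / ([Cr₂O₇²⁻]·[H⁺]^14·[Sn²⁺]^3); log Q = 24.548.
E = E° − (0.0592/n) log Q = +1.26 − (0.0592/6)(24.548) = +1.018 V.

+1.018 V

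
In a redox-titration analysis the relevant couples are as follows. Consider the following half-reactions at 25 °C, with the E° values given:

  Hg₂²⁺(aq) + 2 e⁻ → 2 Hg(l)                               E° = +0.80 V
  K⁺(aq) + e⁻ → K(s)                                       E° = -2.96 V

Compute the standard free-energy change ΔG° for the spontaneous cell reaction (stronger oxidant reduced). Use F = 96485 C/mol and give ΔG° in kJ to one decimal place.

Hg₂²⁺/Hg (E° = +0.80 V) is the cathode; K⁺/K (E° = -2.96 V) is the anode, so E°cell = +3.76 V.
Balancing electrons gives n = 2 (lcm of 2 and 1).
ΔG° = −nFE° = −(2)(96485)(+3.76) = -725,567 J = -725.6 kJ.

-725.6 kJ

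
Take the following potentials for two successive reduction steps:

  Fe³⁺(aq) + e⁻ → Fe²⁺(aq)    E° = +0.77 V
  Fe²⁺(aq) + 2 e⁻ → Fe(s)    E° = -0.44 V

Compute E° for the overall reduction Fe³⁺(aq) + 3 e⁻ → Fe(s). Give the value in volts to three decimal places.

Adding the free-energy changes (−nFE°) of the two steps gives −n₃FE°₃ = −n₁FE°₁ − n₂FE°₂.
E°₃ = (1×+0.77 + 2×-0.44) / 3 = (-0.110) / 3 = -0.037 V.

-0.037 V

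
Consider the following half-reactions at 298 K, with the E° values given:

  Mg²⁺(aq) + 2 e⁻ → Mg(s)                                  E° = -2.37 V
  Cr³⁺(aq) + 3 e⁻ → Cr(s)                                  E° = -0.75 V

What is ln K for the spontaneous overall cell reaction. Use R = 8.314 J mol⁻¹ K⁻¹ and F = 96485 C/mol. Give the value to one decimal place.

378.5

Cathode: Cr³⁺/Cr; anode: Mg²⁺/Mg. E°cell = (-0.75) − (-2.37) = +1.62 V, with n = 6.
ΔG° = −nFE° = −RT ln K, so ln K = nFE°/(RT) = (6)(96485)(+1.62) / ((8.314)(298)) = 378.530.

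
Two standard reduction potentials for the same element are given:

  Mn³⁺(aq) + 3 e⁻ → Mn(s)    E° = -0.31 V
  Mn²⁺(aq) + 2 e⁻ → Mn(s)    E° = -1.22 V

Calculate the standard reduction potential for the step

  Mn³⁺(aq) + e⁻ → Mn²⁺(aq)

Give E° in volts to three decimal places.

+1.510 V

Sequential free energies add, so n₃E°₃ = n₁E°₁ + n₂E°₂.
With n₃ = 3, and the known step contributing 2×(-1.22) V, the unknown satisfies 1·E° = 3×(-0.31) − 2×(-1.22) = +1.510.
E° = +1.510 / 1 = +1.510 V.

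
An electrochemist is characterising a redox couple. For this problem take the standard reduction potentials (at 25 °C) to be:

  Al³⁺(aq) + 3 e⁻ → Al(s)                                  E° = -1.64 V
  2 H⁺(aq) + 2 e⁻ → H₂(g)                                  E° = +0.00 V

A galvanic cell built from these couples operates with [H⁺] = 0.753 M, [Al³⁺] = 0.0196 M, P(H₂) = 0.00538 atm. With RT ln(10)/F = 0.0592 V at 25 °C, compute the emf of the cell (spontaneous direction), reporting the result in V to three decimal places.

H⁺/H₂ is the cathode (higher E°), Al³⁺/Al the anode: E°cell = +0.00 − (-1.64) = +1.64 V, n = 6.
Overall: 6 H⁺(aq) + 2 Al(s) → 3 H₂(g) + 2 Al³⁺(aq)
Q = P(H₂)^3·[Al³⁺]^2 / ([H⁺]^6); log Q = -9.484.
E = E° − (0.0592/n) log Q = +1.64 − (0.0592/6)(-9.484) = +1.734 V.

+1.734 V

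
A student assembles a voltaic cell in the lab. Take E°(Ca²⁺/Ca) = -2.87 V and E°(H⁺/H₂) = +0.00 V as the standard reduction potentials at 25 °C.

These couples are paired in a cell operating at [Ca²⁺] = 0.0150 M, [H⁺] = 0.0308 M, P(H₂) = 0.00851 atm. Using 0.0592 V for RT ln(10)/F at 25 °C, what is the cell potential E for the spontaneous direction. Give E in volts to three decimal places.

+2.896 V

H⁺/H₂ is the cathode (higher E°), Ca²⁺/Ca the anode: E°cell = +0.00 − (-2.87) = +2.87 V, n = 2.
Overall: 2 H⁺(aq) + Ca(s) → H₂(g) + Ca²⁺(aq)
Q = P(H₂)·[Ca²⁺] / ([H⁺]^2); log Q = -0.871.
E = E° − (0.0592/n) log Q = +2.87 − (0.0592/2)(-0.871) = +2.896 V.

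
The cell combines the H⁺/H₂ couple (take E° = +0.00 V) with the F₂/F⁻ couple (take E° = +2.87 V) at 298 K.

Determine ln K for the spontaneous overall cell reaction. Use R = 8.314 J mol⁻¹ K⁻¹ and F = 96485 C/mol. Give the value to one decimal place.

223.5

Cathode: F₂/F⁻; anode: H⁺/H₂. E°cell = (+2.87) − (+0.00) = +2.87 V, with n = 2.
ΔG° = −nFE° = −RT ln K, so ln K = nFE°/(RT) = (2)(96485)(+2.87) / ((8.314)(298)) = 223.535.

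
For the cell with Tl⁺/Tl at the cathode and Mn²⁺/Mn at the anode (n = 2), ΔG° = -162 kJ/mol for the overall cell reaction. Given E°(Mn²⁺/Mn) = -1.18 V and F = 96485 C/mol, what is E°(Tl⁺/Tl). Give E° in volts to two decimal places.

-0.34 V

E°cell = −ΔG°/(nF) = −(-162×10³)/((2)(96485)) = +0.840 V.
Since Tl⁺/Tl is the cathode and Mn²⁺/Mn the anode, E°cell = E°(Tl⁺/Tl) − E°(Mn²⁺/Mn).
So E°(Tl⁺/Tl) = E°cell + E°(Mn²⁺/Mn) = +0.840 + (-1.18) = -0.34 V.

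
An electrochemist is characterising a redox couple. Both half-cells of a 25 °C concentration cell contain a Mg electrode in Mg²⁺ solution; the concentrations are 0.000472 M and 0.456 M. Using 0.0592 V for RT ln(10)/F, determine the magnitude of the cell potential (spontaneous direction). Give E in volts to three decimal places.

+0.088 V

For a concentration cell E°cell = 0. The 0.456 M side is the cathode (reduction is favoured where [Mg²⁺] is higher).
With n = 2, E = −(0.0592/2) log([Mg²⁺]ₐₙ/[Mg²⁺]꜀ₐₜ) = −(0.0592/2) log(0.000472/0.456) = −(0.0592/2)(-2.985) = +0.088 V.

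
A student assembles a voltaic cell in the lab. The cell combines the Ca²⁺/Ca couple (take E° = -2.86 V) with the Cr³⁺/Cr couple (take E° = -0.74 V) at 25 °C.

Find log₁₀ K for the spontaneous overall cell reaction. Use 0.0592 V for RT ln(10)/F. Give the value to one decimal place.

Cathode: Cr³⁺/Cr; anode: Ca²⁺/Ca. E°cell = +2.12 V, n = 6.
log K = nE°cell / 0.0592 = (6)(+2.12) / 0.0592 = 214.9.

214.9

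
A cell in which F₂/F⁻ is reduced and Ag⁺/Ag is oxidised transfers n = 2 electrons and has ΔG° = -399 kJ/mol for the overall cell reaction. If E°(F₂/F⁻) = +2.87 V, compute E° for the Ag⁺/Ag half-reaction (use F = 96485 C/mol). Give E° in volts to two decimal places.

+0.80 V

E°cell = −ΔG°/(nF) = −(-399×10³)/((2)(96485)) = +2.068 V.
Since F₂/F⁻ is the cathode and Ag⁺/Ag the anode, E°cell = E°(F₂/F⁻) − E°(Ag⁺/Ag).
So E°(Ag⁺/Ag) = E°(F₂/F⁻) − E°cell = (+2.87) − (+2.068) = +0.80 V.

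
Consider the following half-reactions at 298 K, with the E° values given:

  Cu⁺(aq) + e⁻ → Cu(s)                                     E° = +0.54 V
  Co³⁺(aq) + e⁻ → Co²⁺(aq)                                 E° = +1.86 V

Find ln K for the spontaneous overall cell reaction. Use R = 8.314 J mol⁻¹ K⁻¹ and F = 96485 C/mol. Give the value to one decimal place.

Cathode: Co³⁺/Co²⁺; anode: Cu⁺/Cu. E°cell = (+1.86) − (+0.54) = +1.32 V, with n = 1.
ΔG° = −nFE° = −RT ln K, so ln K = nFE°/(RT) = (1)(96485)(+1.32) / ((8.314)(298)) = 51.405.

51.4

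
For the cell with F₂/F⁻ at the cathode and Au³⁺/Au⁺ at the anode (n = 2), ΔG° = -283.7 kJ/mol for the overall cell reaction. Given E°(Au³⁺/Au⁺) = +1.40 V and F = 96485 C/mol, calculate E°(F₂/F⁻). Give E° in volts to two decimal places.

+2.87 V

E°cell = −ΔG°/(nF) = −(-283.7×10³)/((2)(96485)) = +1.470 V.
Since F₂/F⁻ is the cathode and Au³⁺/Au⁺ the anode, E°cell = E°(F₂/F⁻) − E°(Au³⁺/Au⁺).
So E°(F₂/F⁻) = E°cell + E°(Au³⁺/Au⁺) = +1.470 + (+1.40) = +2.87 V.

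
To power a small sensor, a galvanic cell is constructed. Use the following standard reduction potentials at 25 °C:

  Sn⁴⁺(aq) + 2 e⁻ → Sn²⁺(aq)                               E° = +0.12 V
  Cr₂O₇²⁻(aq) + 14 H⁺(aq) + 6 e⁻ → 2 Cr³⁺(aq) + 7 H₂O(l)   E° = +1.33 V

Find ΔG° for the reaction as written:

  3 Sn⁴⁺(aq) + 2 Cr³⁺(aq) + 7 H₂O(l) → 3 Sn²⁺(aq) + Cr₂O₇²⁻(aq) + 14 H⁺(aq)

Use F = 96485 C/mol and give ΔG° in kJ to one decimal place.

As written, Sn⁴⁺/Sn²⁺ is reduced (cathode) and Cr₂O₇²⁻/Cr³⁺ is oxidised (anode), so E°cell = (+0.12) − (+1.33) = -1.21 V.
Balancing electrons gives n = 6.
ΔG° = −nFE° = −(6)(96485)(-1.21) = 700,481 J = +700.5 kJ.

+700.5 kJ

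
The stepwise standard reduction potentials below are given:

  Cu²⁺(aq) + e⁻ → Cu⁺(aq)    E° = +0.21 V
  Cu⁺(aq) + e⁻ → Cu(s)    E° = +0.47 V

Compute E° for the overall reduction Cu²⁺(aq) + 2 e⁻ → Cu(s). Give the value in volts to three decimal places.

+0.340 V

Since ΔG° = −nFE° is additive over sequential reductions, n₃E°₃ = n₁E°₁ + n₂E°₂.
E°₃ = (1×+0.21 + 1×+0.47) / 2 = (+0.680) / 2 = +0.340 V.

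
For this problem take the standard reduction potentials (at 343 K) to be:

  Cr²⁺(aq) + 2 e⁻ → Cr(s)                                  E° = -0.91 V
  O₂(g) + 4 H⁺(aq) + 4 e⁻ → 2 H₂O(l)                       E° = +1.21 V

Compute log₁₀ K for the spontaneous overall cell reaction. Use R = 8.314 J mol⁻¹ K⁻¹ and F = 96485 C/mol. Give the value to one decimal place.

Cathode: O₂/H₂O; anode: Cr²⁺/Cr. E°cell = (+1.21) − (-0.91) = +2.12 V, with n = 4.
ΔG° = −nFE° = −RT ln K, so ln K = nFE°/(RT) = (4)(96485)(+2.12) / ((8.314)(343)) = 286.914.
log₁₀ K = 286.914 / ln 10 = 124.6.

124.6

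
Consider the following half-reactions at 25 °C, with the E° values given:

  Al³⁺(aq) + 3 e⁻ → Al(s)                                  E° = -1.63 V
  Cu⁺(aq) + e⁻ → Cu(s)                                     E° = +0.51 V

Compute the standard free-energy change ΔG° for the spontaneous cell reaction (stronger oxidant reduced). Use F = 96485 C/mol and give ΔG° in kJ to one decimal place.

Cu⁺/Cu (E° = +0.51 V) is the cathode; Al³⁺/Al (E° = -1.63 V) is the anode, so E°cell = +2.14 V.
Balancing electrons gives n = 3 (lcm of 1 and 3).
ΔG° = −nFE° = −(3)(96485)(+2.14) = -619,434 J = -619.4 kJ.

-619.4 kJ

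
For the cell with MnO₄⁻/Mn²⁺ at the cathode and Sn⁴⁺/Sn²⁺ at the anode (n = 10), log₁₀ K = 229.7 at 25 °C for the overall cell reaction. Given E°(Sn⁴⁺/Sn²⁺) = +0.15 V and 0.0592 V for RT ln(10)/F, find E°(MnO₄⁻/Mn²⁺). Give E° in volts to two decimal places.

E°cell = (0.0592/n)·log K = (0.0592/10)(229.7) = +1.360 V.
Since MnO₄⁻/Mn²⁺ is the cathode and Sn⁴⁺/Sn²⁺ the anode, E°cell = E°(MnO₄⁻/Mn²⁺) − E°(Sn⁴⁺/Sn²⁺).
So E°(MnO₄⁻/Mn²⁺) = E°cell + E°(Sn⁴⁺/Sn²⁺) = +1.360 + (+0.15) = +1.51 V.

+1.51 V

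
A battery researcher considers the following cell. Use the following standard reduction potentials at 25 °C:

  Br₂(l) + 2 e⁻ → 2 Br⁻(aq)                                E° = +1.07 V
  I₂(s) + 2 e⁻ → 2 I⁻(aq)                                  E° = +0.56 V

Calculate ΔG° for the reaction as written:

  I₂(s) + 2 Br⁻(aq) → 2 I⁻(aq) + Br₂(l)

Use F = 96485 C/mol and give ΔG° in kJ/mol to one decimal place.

+98.4 kJ/mol

As written, I₂/I⁻ is reduced (cathode) and Br₂/Br⁻ is oxidised (anode), so E°cell = (+0.56) − (+1.07) = -0.51 V.
Balancing electrons gives n = 2.
ΔG° = −nFE° = −(2)(96485)(-0.51) = 98,415 J = +98.4 kJ/mol.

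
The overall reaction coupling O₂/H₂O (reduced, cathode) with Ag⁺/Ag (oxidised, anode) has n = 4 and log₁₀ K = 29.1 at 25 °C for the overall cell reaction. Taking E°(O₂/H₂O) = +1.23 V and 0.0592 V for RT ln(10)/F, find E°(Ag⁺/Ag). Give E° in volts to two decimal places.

E°cell = (0.0592/n)·log K = (0.0592/4)(29.1) = +0.431 V.
Since O₂/H₂O is the cathode and Ag⁺/Ag the anode, E°cell = E°(O₂/H₂O) − E°(Ag⁺/Ag).
So E°(Ag⁺/Ag) = E°(O₂/H₂O) − E°cell = (+1.23) − (+0.431) = +0.80 V.

+0.80 V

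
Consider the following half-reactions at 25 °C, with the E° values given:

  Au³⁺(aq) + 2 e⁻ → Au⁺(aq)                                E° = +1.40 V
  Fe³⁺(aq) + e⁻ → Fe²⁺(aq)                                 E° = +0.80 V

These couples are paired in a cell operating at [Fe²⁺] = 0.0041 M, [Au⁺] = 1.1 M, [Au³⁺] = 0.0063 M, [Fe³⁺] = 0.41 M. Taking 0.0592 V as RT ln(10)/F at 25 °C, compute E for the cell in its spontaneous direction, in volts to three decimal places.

+0.415 V

Au³⁺/Au⁺ is the cathode (higher E°), Fe³⁺/Fe²⁺ the anode: E°cell = +1.40 − (+0.80) = +0.60 V, n = 2.
Overall: Au³⁺(aq) + 2 Fe²⁺(aq) → Au⁺(aq) + 2 Fe³⁺(aq)
Q = [Au⁺]·[Fe³⁺]^2 / ([Au³⁺]·[Fe²⁺]^2); log Q = 6.242.
E = E° − (0.0592/n) log Q = +0.60 − (0.0592/2)(6.242) = +0.415 V.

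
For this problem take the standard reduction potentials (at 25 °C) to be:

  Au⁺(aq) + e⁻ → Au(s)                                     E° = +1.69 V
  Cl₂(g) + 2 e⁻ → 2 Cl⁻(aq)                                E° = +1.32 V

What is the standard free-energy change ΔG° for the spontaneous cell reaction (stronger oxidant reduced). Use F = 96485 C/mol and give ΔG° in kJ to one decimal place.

Au⁺/Au (E° = +1.69 V) is the cathode; Cl₂/Cl⁻ (E° = +1.32 V) is the anode, so E°cell = +0.37 V.
Balancing electrons gives n = 2 (lcm of 1 and 2).
ΔG° = −nFE° = −(2)(96485)(+0.37) = -71,399 J = -71.4 kJ.

-71.4 kJ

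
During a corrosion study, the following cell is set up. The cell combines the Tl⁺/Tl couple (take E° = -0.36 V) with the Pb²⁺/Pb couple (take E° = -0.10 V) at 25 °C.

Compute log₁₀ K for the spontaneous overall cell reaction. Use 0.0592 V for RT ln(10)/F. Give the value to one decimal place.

Cathode: Pb²⁺/Pb; anode: Tl⁺/Tl. E°cell = +0.26 V, n = 2.
log K = nE°cell / 0.0592 = (2)(+0.26) / 0.0592 = 8.8.

8.8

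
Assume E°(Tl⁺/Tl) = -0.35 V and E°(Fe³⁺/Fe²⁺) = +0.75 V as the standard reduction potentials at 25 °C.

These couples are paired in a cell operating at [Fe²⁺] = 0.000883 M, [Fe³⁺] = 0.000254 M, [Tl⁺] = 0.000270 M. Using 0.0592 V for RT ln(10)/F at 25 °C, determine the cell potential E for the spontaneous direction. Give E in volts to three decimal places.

Fe³⁺/Fe²⁺ is the cathode (higher E°), Tl⁺/Tl the anode: E°cell = +0.75 − (-0.35) = +1.10 V, n = 1.
Overall: Fe³⁺(aq) + Tl(s) → Fe²⁺(aq) + Tl⁺(aq)
Q = [Fe²⁺]·[Tl⁺] / ([Fe³⁺]); log Q = -3.028.
E = E° − (0.0592/n) log Q = +1.10 − (0.0592/1)(-3.028) = +1.279 V.

+1.279 V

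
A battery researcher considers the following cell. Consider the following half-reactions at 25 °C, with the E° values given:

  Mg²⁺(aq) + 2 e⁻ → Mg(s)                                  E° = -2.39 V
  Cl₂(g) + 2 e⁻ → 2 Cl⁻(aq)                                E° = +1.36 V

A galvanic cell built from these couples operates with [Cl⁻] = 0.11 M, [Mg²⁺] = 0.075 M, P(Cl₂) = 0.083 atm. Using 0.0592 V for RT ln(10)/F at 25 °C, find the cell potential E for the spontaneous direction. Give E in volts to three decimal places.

Cl₂/Cl⁻ is the cathode (higher E°), Mg²⁺/Mg the anode: E°cell = +1.36 − (-2.39) = +3.75 V, n = 2.
Overall: Cl₂(g) + Mg(s) → 2 Cl⁻(aq) + Mg²⁺(aq)
Q = [Cl⁻]^2·[Mg²⁺] / (P(Cl₂)); log Q = -1.961.
E = E° − (0.0592/n) log Q = +3.75 − (0.0592/2)(-1.961) = +3.808 V.

+3.808 V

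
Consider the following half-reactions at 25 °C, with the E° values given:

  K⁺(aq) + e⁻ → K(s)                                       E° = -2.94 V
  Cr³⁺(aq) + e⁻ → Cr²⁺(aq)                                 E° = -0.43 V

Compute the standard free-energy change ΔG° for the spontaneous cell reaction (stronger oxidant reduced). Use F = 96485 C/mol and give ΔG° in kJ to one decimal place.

-242.2 kJ

Cr³⁺/Cr²⁺ (E° = -0.43 V) is the cathode; K⁺/K (E° = -2.94 V) is the anode, so E°cell = +2.51 V.
Balancing electrons gives n = 1 (lcm of 1 and 1).
ΔG° = −nFE° = −(1)(96485)(+2.51) = -242,177 J = -242.2 kJ.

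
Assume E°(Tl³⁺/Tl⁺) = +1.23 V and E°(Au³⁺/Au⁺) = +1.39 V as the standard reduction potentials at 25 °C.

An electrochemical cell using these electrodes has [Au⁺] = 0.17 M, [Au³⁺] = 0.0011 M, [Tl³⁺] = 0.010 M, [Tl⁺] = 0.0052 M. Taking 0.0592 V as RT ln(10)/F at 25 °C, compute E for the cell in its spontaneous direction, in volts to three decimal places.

Au³⁺/Au⁺ is the cathode (higher E°), Tl³⁺/Tl⁺ the anode: E°cell = +1.39 − (+1.23) = +0.16 V, n = 2.
Overall: Au³⁺(aq) + Tl⁺(aq) → Au⁺(aq) + Tl³⁺(aq)
Q = [Au⁺]·[Tl³⁺] / ([Au³⁺]·[Tl⁺]); log Q = 2.473.
E = E° − (0.0592/n) log Q = +0.16 − (0.0592/2)(2.473) = +0.087 V.

+0.087 V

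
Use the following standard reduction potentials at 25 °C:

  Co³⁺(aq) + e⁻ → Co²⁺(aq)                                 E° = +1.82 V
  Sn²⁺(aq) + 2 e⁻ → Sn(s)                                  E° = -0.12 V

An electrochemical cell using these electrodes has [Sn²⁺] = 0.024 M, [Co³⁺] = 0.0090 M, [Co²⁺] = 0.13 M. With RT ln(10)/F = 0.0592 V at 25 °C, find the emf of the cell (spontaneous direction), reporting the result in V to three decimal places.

Co³⁺/Co²⁺ is the cathode (higher E°), Sn²⁺/Sn the anode: E°cell = +1.82 − (-0.12) = +1.94 V, n = 2.
Overall: 2 Co³⁺(aq) + Sn(s) → 2 Co²⁺(aq) + Sn²⁺(aq)
Q = [Co²⁺]^2·[Sn²⁺] / ([Co³⁺]^2); log Q = 0.700.
E = E° − (0.0592/n) log Q = +1.94 − (0.0592/2)(0.700) = +1.919 V.

+1.919 V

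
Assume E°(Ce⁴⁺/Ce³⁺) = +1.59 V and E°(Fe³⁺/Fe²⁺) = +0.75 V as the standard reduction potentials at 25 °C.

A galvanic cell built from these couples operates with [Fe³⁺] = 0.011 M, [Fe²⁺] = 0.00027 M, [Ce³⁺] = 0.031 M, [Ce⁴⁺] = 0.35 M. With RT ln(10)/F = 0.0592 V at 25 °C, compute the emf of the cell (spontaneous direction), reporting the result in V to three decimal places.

+0.807 V

Ce⁴⁺/Ce³⁺ is the cathode (higher E°), Fe³⁺/Fe²⁺ the anode: E°cell = +1.59 − (+0.75) = +0.84 V, n = 1.
Overall: Ce⁴⁺(aq) + Fe²⁺(aq) → Ce³⁺(aq) + Fe³⁺(aq)
Q = [Ce³⁺]·[Fe³⁺] / ([Ce⁴⁺]·[Fe²⁺]); log Q = 0.557.
E = E° − (0.0592/n) log Q = +0.84 − (0.0592/1)(0.557) = +0.807 V.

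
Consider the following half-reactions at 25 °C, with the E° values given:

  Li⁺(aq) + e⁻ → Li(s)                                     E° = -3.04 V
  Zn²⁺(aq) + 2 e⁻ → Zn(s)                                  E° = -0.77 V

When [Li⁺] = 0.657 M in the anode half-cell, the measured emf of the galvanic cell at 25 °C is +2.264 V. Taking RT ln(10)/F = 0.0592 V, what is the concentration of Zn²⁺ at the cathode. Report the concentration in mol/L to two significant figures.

0.27 M

Zn²⁺/Zn is the cathode, Li⁺/Li the anode: E°cell = +2.27 V, n = 2.
Overall reaction: Zn²⁺(aq) + 2 Li(s) → Zn(s) + 2 Li⁺(aq); Q = [Li⁺]^2/[Zn²⁺]^1.
From E = E° − (0.0592/n) log Q: log Q = (E° − E)·n/0.0592 = (+2.27 − (+2.264))·2/0.0592 = 0.2027.
So 1·log[Zn²⁺] = 2·log(0.657) − log Q = -0.3649 − (0.2027) = -0.5676; [Zn²⁺] = 10^(-0.5676) ≈ 0.27 M.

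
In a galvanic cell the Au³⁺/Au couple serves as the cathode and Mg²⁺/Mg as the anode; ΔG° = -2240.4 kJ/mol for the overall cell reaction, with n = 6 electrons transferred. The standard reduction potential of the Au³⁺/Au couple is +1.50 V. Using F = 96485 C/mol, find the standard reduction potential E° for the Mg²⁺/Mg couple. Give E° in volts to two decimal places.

E°cell = −ΔG°/(nF) = −(-2240.4×10³)/((6)(96485)) = +3.870 V.
Since Au³⁺/Au is the cathode and Mg²⁺/Mg the anode, E°cell = E°(Au³⁺/Au) − E°(Mg²⁺/Mg).
So E°(Mg²⁺/Mg) = E°(Au³⁺/Au) − E°cell = (+1.50) − (+3.870) = -2.37 V.

-2.37 V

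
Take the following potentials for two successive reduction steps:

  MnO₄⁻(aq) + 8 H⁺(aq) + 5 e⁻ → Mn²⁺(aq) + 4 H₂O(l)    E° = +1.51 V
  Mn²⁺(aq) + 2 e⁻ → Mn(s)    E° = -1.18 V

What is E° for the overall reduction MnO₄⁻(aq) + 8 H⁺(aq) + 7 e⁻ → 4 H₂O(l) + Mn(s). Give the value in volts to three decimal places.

+0.741 V

Adding the free-energy changes (−nFE°) of the two steps gives −n₃FE°₃ = −n₁FE°₁ − n₂FE°₂.
E°₃ = (5×+1.51 + 2×-1.18) / 7 = (+5.190) / 7 = +0.741 V.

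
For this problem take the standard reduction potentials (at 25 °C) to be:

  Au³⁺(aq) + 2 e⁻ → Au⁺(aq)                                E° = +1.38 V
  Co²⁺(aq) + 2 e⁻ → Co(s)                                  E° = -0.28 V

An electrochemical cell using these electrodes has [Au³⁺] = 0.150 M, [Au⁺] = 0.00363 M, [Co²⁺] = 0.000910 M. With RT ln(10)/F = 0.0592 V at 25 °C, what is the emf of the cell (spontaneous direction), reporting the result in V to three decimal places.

Au³⁺/Au⁺ is the cathode (higher E°), Co²⁺/Co the anode: E°cell = +1.38 − (-0.28) = +1.66 V, n = 2.
Overall: Au³⁺(aq) + Co(s) → Au⁺(aq) + Co²⁺(aq)
Q = [Au⁺]·[Co²⁺] / ([Au³⁺]); log Q = -4.657.
E = E° − (0.0592/n) log Q = +1.66 − (0.0592/2)(-4.657) = +1.798 V.

+1.798 V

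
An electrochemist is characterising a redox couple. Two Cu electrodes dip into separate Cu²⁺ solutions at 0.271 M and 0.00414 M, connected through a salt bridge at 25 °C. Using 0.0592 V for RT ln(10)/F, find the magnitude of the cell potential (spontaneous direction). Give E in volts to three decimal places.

+0.054 V

For a concentration cell E°cell = 0. The 0.271 M side is the cathode (reduction is favoured where [Cu²⁺] is higher).
With n = 2, E = −(0.0592/2) log([Cu²⁺]ₐₙ/[Cu²⁺]꜀ₐₜ) = −(0.0592/2) log(0.00414/0.271) = −(0.0592/2)(-1.816) = +0.054 V.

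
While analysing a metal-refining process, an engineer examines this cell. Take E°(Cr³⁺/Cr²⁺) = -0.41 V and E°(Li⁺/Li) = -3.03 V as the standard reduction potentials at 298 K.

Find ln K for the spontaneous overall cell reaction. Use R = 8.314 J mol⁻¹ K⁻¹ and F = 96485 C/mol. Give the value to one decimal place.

Cathode: Cr³⁺/Cr²⁺; anode: Li⁺/Li. E°cell = (-0.41) − (-3.03) = +2.62 V, with n = 1.
ΔG° = −nFE° = −RT ln K, so ln K = nFE°/(RT) = (1)(96485)(+2.62) / ((8.314)(298)) = 102.032.

102.0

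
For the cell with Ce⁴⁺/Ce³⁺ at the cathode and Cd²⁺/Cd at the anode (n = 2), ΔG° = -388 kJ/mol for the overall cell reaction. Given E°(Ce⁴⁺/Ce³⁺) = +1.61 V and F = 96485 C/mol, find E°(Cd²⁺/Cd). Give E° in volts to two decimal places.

-0.40 V

E°cell = −ΔG°/(nF) = −(-388×10³)/((2)(96485)) = +2.011 V.
Since Ce⁴⁺/Ce³⁺ is the cathode and Cd²⁺/Cd the anode, E°cell = E°(Ce⁴⁺/Ce³⁺) − E°(Cd²⁺/Cd).
So E°(Cd²⁺/Cd) = E°(Ce⁴⁺/Ce³⁺) − E°cell = (+1.61) − (+2.011) = -0.40 V.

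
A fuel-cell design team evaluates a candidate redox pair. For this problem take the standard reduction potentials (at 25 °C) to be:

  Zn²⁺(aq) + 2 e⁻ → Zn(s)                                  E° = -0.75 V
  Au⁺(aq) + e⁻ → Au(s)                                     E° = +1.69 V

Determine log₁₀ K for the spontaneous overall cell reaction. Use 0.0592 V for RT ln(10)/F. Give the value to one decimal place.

82.4

Cathode: Au⁺/Au; anode: Zn²⁺/Zn. E°cell = +2.44 V, n = 2.
log K = nE°cell / 0.0592 = (2)(+2.44) / 0.0592 = 82.4.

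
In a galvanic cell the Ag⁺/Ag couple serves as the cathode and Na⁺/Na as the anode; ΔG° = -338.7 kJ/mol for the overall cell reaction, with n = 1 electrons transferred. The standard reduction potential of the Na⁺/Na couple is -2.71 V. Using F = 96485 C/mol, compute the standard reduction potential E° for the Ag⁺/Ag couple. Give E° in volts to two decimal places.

+0.80 V

E°cell = −ΔG°/(nF) = −(-338.7×10³)/((1)(96485)) = +3.510 V.
Since Ag⁺/Ag is the cathode and Na⁺/Na the anode, E°cell = E°(Ag⁺/Ag) − E°(Na⁺/Na).
So E°(Ag⁺/Ag) = E°cell + E°(Na⁺/Na) = +3.510 + (-2.71) = +0.80 V.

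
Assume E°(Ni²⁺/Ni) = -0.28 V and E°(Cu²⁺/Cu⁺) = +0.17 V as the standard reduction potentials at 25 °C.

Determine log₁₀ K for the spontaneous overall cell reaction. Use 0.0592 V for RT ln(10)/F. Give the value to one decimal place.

15.2

Cathode: Cu²⁺/Cu⁺; anode: Ni²⁺/Ni. E°cell = +0.45 V, n = 2.
log K = nE°cell / 0.0592 = (2)(+0.45) / 0.0592 = 15.2.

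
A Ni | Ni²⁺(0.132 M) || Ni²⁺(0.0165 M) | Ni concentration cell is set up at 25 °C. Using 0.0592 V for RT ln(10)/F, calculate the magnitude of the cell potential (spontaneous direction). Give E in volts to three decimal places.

+0.027 V

For a concentration cell E°cell = 0. The 0.132 M side is the cathode (reduction is favoured where [Ni²⁺] is higher).
With n = 2, E = −(0.0592/2) log([Ni²⁺]ₐₙ/[Ni²⁺]꜀ₐₜ) = −(0.0592/2) log(0.0165/0.132) = −(0.0592/2)(-0.903) = +0.027 V.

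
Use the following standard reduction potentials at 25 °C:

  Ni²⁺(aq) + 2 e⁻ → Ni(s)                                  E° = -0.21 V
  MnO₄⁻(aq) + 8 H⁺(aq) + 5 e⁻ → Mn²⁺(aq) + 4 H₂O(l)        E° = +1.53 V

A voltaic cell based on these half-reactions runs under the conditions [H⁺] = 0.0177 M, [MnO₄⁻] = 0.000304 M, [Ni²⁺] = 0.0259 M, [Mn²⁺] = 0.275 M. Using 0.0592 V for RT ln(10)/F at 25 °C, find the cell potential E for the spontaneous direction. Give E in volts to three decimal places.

MnO₄⁻/Mn²⁺ is the cathode (higher E°), Ni²⁺/Ni the anode: E°cell = +1.53 − (-0.21) = +1.74 V, n = 10.
Overall: 2 MnO₄⁻(aq) + 16 H⁺(aq) + 5 Ni(s) → 2 Mn²⁺(aq) + 8 H₂O(l) + 5 Ni²⁺(aq)
Q = [Mn²⁺]^2·[Ni²⁺]^5 / ([MnO₄⁻]^2·[H⁺]^16); log Q = 26.012.
E = E° − (0.0592/n) log Q = +1.74 − (0.0592/10)(26.012) = +1.586 V.

+1.586 V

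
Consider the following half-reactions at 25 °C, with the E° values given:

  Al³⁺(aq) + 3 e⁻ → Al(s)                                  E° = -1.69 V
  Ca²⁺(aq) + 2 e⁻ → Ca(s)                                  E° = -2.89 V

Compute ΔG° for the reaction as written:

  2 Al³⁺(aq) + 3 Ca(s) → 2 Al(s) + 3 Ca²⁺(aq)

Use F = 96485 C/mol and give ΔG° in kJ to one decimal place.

-694.7 kJ

As written, Al³⁺/Al is reduced (cathode) and Ca²⁺/Ca is oxidised (anode), so E°cell = (-1.69) − (-2.89) = +1.20 V.
Balancing electrons gives n = 6.
ΔG° = −nFE° = −(6)(96485)(+1.20) = -694,692 J = -694.7 kJ.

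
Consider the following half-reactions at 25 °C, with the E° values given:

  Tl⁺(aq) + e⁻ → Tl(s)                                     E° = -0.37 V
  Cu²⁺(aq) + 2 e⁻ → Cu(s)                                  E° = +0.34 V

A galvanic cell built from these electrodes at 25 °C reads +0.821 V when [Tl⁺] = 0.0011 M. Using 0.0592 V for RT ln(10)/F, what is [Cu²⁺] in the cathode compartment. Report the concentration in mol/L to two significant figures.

0.0068 M

Cu²⁺/Cu is the cathode, Tl⁺/Tl the anode: E°cell = +0.71 V, n = 2.
Overall reaction: Cu²⁺(aq) + 2 Tl(s) → Cu(s) + 2 Tl⁺(aq); Q = [Tl⁺]^2/[Cu²⁺]^1.
From E = E° − (0.0592/n) log Q: log Q = (E° − E)·n/0.0592 = (+0.71 − (+0.821))·2/0.0592 = -3.7500.
So 1·log[Cu²⁺] = 2·log(0.0011) − log Q = -5.9172 − (-3.7500) = -2.1672; [Cu²⁺] = 10^(-2.1672) ≈ 0.0068 M.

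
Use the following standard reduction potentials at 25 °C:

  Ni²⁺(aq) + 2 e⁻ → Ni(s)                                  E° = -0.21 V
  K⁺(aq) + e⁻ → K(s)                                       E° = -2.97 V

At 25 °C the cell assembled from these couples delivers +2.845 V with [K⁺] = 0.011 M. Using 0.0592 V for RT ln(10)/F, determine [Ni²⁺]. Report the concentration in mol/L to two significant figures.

0.090 M

Ni²⁺/Ni is the cathode, K⁺/K the anode: E°cell = +2.76 V, n = 2.
Overall reaction: Ni²⁺(aq) + 2 K(s) → Ni(s) + 2 K⁺(aq); Q = [K⁺]^2/[Ni²⁺]^1.
From E = E° − (0.0592/n) log Q: log Q = (E° − E)·n/0.0592 = (+2.76 − (+2.845))·2/0.0592 = -2.8716.
So 1·log[Ni²⁺] = 2·log(0.011) − log Q = -3.9172 − (-2.8716) = -1.0456; [Ni²⁺] = 10^(-1.0456) ≈ 0.090 M.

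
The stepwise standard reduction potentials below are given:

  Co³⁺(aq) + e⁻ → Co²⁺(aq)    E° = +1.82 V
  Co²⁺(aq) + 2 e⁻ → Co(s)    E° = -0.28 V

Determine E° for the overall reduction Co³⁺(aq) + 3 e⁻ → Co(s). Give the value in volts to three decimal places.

+0.420 V

Standard free energies of sequential steps add: ΔG°₃ = ΔG°₁ + ΔG°₂, so n₃E°₃ = n₁E°₁ + n₂E°₂.
E°₃ = (1×+1.82 + 2×-0.28) / 3 = (+1.260) / 3 = +0.420 V.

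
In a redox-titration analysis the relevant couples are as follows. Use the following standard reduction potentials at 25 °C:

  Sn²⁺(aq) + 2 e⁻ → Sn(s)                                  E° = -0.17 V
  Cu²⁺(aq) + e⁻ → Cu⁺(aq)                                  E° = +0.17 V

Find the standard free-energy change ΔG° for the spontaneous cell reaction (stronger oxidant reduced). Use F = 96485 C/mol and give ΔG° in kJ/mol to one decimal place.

-65.6 kJ/mol

Cu²⁺/Cu⁺ (E° = +0.17 V) is the cathode; Sn²⁺/Sn (E° = -0.17 V) is the anode, so E°cell = +0.34 V.
Balancing electrons gives n = 2 (lcm of 1 and 2).
ΔG° = −nFE° = −(2)(96485)(+0.34) = -65,610 J = -65.6 kJ/mol.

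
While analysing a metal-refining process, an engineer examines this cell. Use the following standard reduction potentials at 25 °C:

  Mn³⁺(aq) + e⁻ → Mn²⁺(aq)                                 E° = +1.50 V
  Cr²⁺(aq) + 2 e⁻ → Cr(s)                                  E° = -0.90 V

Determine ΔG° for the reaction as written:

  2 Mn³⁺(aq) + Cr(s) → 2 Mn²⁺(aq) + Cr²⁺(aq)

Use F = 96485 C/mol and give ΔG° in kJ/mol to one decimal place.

-463.1 kJ/mol

As written, Mn³⁺/Mn²⁺ is reduced (cathode) and Cr²⁺/Cr is oxidised (anode), so E°cell = (+1.50) − (-0.90) = +2.40 V.
Balancing electrons gives n = 2.
ΔG° = −nFE° = −(2)(96485)(+2.40) = -463,128 J = -463.1 kJ/mol.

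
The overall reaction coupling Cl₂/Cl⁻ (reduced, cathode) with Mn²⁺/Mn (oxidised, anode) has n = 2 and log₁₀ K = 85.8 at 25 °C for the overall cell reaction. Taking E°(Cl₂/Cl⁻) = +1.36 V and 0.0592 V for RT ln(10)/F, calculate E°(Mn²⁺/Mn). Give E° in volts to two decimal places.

E°cell = (0.0592/n)·log K = (0.0592/2)(85.8) = +2.540 V.
Since Cl₂/Cl⁻ is the cathode and Mn²⁺/Mn the anode, E°cell = E°(Cl₂/Cl⁻) − E°(Mn²⁺/Mn).
So E°(Mn²⁺/Mn) = E°(Cl₂/Cl⁻) − E°cell = (+1.36) − (+2.540) = -1.18 V.

-1.18 V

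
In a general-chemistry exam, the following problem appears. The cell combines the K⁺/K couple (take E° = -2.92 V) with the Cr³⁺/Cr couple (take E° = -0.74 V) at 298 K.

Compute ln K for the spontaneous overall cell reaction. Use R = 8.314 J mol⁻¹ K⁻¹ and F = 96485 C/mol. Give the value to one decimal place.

254.7

Cathode: Cr³⁺/Cr; anode: K⁺/K. E°cell = (-0.74) − (-2.92) = +2.18 V, with n = 3.
ΔG° = −nFE° = −RT ln K, so ln K = nFE°/(RT) = (3)(96485)(+2.18) / ((8.314)(298)) = 254.690.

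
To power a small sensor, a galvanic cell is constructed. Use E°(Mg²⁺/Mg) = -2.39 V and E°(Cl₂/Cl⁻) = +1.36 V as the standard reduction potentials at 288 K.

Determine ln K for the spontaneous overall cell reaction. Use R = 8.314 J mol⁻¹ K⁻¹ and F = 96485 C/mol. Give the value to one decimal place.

Cathode: Cl₂/Cl⁻; anode: Mg²⁺/Mg. E°cell = (+1.36) − (-2.39) = +3.75 V, with n = 2.
ΔG° = −nFE° = −RT ln K, so ln K = nFE°/(RT) = (2)(96485)(+3.75) / ((8.314)(288)) = 302.217.

302.2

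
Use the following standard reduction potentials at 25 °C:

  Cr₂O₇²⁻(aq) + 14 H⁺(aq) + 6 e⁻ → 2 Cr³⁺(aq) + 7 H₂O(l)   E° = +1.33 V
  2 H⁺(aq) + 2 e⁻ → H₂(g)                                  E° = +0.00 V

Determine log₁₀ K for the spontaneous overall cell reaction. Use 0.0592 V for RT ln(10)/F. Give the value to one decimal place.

Cathode: Cr₂O₇²⁻/Cr³⁺; anode: H⁺/H₂. E°cell = +1.33 V, n = 6.
log K = nE°cell / 0.0592 = (6)(+1.33) / 0.0592 = 134.8.

134.8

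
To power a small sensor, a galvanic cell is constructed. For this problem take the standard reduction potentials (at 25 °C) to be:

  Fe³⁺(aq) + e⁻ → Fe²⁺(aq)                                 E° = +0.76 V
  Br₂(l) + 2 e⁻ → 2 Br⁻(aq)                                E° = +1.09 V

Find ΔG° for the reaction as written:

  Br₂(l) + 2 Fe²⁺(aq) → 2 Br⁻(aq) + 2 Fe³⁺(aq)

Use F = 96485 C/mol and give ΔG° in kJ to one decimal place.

-63.7 kJ

As written, Br₂/Br⁻ is reduced (cathode) and Fe³⁺/Fe²⁺ is oxidised (anode), so E°cell = (+1.09) − (+0.76) = +0.33 V.
Balancing electrons gives n = 2.
ΔG° = −nFE° = −(2)(96485)(+0.33) = -63,680 J = -63.7 kJ.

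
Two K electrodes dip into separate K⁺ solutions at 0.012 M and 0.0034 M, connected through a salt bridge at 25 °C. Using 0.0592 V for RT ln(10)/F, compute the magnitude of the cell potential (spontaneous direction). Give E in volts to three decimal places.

+0.032 V

For a concentration cell E°cell = 0. The 0.012 M side is the cathode (reduction is favoured where [K⁺] is higher).
With n = 1, E = −(0.0592/1) log([K⁺]ₐₙ/[K⁺]꜀ₐₜ) = −(0.0592/1) log(0.0034/0.012) = −(0.0592/1)(-0.548) = +0.032 V.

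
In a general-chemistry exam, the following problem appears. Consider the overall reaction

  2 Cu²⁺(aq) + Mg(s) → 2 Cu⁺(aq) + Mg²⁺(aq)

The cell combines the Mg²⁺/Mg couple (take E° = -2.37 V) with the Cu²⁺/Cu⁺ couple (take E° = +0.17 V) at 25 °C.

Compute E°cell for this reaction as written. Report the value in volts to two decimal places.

+2.54 V

The Cu²⁺/Cu⁺ couple has the higher reduction potential, so it is the cathode; Mg²⁺/Mg is oxidised at the anode.
E°cell = E°(cathode) − E°(anode) = (+0.17) − (-2.37) = +2.54 V.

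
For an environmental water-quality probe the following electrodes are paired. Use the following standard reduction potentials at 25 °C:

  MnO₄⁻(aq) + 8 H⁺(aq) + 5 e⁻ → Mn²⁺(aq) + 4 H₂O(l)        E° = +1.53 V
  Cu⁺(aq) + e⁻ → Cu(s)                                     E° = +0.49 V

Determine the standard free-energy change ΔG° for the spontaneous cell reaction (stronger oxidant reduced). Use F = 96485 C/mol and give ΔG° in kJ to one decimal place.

-501.7 kJ

MnO₄⁻/Mn²⁺ (E° = +1.53 V) is the cathode; Cu⁺/Cu (E° = +0.49 V) is the anode, so E°cell = +1.04 V.
Balancing electrons gives n = 5 (lcm of 5 and 1).
ΔG° = −nFE° = −(5)(96485)(+1.04) = -501,722 J = -501.7 kJ.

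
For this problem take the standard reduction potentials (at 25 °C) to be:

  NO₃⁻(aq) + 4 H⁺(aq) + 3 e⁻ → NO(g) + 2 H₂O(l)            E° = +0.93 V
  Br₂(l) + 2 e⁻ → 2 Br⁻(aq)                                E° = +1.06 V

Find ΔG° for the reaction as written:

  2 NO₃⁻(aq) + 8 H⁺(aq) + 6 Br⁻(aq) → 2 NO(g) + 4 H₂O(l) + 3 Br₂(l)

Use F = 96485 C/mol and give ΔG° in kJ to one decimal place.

+75.3 kJ

As written, NO₃⁻/NO is reduced (cathode) and Br₂/Br⁻ is oxidised (anode), so E°cell = (+0.93) − (+1.06) = -0.13 V.
Balancing electrons gives n = 6.
ΔG° = −nFE° = −(6)(96485)(-0.13) = 75,258 J = +75.3 kJ.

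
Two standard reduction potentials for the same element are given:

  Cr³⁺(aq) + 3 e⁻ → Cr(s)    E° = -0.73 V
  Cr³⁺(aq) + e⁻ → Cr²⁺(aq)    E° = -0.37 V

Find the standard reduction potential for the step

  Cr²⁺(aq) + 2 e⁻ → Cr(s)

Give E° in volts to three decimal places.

-0.910 V

Sequential free energies add, so n₃E°₃ = n₁E°₁ + n₂E°₂.
With n₃ = 3, and the known step contributing 1×(-0.37) V, the unknown satisfies 2·E° = 3×(-0.73) − 1×(-0.37) = -1.820.
E° = -1.820 / 2 = -0.910 V.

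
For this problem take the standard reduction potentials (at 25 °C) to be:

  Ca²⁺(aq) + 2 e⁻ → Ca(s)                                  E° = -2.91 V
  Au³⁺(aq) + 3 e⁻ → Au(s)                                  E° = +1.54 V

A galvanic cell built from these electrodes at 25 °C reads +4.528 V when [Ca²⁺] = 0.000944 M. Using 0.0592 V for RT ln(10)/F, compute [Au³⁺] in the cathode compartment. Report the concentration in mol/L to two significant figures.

0.26 M

Au³⁺/Au is the cathode, Ca²⁺/Ca the anode: E°cell = +4.45 V, n = 6.
Overall reaction: 2 Au³⁺(aq) + 3 Ca(s) → 2 Au(s) + 3 Ca²⁺(aq); Q = [Ca²⁺]^3/[Au³⁺]^2.
From E = E° − (0.0592/n) log Q: log Q = (E° − E)·n/0.0592 = (+4.45 − (+4.528))·6/0.0592 = -7.9054.
So 2·log[Au³⁺] = 3·log(0.000944) − log Q = -9.0751 − (-7.9054) = -1.1697; log[Au³⁺] = -1.1697 / 2 = -0.5848; [Au³⁺] = 10^(-0.5848) ≈ 0.26 M.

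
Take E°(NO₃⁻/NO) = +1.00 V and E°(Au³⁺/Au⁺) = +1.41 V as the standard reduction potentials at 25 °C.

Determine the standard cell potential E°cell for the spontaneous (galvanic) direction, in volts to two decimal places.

+0.41 V

The Au³⁺/Au⁺ couple has the higher reduction potential, so it is the cathode; NO₃⁻/NO is oxidised at the anode.
E°cell = E°(cathode) − E°(anode) = (+1.41) − (+1.00) = +0.41 V.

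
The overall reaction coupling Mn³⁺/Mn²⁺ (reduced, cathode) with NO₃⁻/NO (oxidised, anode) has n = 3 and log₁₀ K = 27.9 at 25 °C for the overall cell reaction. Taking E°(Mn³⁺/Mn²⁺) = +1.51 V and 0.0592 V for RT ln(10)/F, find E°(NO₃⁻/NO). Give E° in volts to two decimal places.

+0.96 V

E°cell = (0.0592/n)·log K = (0.0592/3)(27.9) = +0.551 V.
Since Mn³⁺/Mn²⁺ is the cathode and NO₃⁻/NO the anode, E°cell = E°(Mn³⁺/Mn²⁺) − E°(NO₃⁻/NO).
So E°(NO₃⁻/NO) = E°(Mn³⁺/Mn²⁺) − E°cell = (+1.51) − (+0.551) = +0.96 V.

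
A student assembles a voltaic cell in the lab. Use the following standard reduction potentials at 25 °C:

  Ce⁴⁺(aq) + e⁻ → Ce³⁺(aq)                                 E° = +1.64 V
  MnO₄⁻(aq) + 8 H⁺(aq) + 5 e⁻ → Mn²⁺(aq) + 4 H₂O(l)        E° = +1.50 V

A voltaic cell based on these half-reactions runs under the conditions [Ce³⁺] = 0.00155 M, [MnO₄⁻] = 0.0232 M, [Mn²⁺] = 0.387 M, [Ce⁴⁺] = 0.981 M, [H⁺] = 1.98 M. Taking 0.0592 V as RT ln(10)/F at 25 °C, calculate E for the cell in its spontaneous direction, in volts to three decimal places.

+0.292 V

Ce⁴⁺/Ce³⁺ is the cathode (higher E°), MnO₄⁻/Mn²⁺ the anode: E°cell = +1.64 − (+1.50) = +0.14 V, n = 5.
Overall: 5 Ce⁴⁺(aq) + Mn²⁺(aq) + 4 H₂O(l) → 5 Ce³⁺(aq) + MnO₄⁻(aq) + 8 H⁺(aq)
Q = [Ce³⁺]^5·[MnO₄⁻]·[H⁺]^8 / ([Ce⁴⁺]^5·[Mn²⁺]); log Q = -12.856.
E = E° − (0.0592/n) log Q = +0.14 − (0.0592/5)(-12.856) = +0.292 V.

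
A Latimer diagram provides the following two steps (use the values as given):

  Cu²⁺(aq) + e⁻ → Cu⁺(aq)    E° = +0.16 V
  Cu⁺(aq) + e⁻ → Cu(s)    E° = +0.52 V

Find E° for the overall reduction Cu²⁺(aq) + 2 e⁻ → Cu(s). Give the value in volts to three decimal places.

+0.340 V

Standard free energies of sequential steps add: ΔG°₃ = ΔG°₁ + ΔG°₂, so n₃E°₃ = n₁E°₁ + n₂E°₂.
E°₃ = (1×+0.16 + 1×+0.52) / 2 = (+0.680) / 2 = +0.340 V.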